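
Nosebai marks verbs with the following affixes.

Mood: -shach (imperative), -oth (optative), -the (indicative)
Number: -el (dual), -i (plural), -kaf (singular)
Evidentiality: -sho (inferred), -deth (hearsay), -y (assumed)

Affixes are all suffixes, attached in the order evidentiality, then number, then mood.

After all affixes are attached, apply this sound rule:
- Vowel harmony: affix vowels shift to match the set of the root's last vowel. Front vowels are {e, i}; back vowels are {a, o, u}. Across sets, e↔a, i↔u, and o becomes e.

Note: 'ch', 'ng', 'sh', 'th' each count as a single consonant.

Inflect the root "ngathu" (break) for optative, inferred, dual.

ngathushoaloth

Attach evidentiality inferred -sho → ngathusho.
Attach number dual -el → ngathushoel.
Attach mood optative -oth → ngathushoeloth.
Apply vowel harmony: ngathushoeloth → ngathushoaloth.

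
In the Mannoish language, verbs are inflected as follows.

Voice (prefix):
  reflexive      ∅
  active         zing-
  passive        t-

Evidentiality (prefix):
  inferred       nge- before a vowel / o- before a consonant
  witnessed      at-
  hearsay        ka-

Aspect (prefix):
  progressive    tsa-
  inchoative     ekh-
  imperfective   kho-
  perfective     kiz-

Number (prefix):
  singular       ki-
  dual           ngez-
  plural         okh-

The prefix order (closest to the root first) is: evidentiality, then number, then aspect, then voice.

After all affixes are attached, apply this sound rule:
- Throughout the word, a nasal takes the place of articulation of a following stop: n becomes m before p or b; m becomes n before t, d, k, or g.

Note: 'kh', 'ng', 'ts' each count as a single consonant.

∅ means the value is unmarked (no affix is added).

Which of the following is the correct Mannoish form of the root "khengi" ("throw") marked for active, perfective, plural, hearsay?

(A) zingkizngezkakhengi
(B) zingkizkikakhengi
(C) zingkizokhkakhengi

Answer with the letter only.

C

Attach evidentiality hearsay ka- → kakhengi.
Attach number plural okh- → okhkakhengi.
Attach aspect perfective kiz- → kizokhkakhengi.
Attach voice active zing- → zingkizokhkakhengi.
Nasal assimilation: no change.
So the correct form is zingkizokhkakhengi, option (C).
(B) zingkizkikakhengi is wrong: it uses singular instead of plural for number.
(A) zingkizngezkakhengi is wrong: it uses dual instead of plural for number.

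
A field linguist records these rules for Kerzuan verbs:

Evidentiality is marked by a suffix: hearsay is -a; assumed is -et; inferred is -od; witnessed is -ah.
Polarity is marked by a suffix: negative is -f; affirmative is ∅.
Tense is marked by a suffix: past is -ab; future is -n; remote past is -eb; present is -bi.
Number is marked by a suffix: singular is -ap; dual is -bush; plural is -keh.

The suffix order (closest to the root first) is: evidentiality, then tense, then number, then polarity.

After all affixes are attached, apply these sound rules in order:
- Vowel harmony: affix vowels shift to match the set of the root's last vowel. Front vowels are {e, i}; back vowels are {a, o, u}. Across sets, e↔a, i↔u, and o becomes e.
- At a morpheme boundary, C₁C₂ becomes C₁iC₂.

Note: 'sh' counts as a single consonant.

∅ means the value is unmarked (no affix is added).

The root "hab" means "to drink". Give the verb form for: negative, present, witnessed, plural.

Attach evidentiality witnessed -ah → habah.
Attach tense present -bi → habahbi.
Attach number plural -keh → habahbikeh.
Attach polarity negative -f → habahbikehf.
Apply vowel harmony: habahbikehf → habahbukahf.
Apply epenthesis: habahbukahf → habahibukahif.

habahibukahif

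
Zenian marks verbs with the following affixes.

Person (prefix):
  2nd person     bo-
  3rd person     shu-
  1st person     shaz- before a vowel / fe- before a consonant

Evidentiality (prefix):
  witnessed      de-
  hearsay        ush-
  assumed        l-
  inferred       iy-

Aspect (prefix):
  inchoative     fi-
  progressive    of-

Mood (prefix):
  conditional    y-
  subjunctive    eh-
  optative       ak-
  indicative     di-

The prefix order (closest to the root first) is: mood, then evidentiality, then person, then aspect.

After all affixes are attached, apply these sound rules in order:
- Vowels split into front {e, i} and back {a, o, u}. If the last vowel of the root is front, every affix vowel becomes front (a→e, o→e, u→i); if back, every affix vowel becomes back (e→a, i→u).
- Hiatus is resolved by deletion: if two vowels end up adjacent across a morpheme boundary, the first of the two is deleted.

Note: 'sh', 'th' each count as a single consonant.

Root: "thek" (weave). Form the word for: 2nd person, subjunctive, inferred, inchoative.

fibiyehthek

Attach mood subjunctive eh- → ehthek.
Attach evidentiality inferred iy- → iyehthek.
Attach person 2nd person bo- → boiyehthek.
Attach aspect inchoative fi- → fiboiyehthek.
Apply vowel harmony: fiboiyehthek → fibeiyehthek.
Apply vowel deletion: fibeiyehthek → fibiyehthek.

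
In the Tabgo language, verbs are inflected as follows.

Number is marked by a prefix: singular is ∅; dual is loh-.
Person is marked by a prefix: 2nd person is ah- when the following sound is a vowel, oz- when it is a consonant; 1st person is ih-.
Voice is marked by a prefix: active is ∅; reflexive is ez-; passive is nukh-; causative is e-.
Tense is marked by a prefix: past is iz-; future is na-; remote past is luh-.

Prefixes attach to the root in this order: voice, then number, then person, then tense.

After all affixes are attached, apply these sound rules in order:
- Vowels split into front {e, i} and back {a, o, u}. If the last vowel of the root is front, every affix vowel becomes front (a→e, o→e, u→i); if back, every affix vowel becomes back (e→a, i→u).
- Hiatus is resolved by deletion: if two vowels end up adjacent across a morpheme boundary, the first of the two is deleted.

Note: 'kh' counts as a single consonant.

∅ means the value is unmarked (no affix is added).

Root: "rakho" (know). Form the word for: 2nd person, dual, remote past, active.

luhozlohrakho

voice = active: zero marking, form stays rakho.
Attach number dual loh- → lohrakho.
Attach person 2nd person oz- (before consonant 'l') → ozlohrakho.
Attach tense remote past luh- → luhozlohrakho.
Vowel harmony: no change.
Vowel deletion: no change.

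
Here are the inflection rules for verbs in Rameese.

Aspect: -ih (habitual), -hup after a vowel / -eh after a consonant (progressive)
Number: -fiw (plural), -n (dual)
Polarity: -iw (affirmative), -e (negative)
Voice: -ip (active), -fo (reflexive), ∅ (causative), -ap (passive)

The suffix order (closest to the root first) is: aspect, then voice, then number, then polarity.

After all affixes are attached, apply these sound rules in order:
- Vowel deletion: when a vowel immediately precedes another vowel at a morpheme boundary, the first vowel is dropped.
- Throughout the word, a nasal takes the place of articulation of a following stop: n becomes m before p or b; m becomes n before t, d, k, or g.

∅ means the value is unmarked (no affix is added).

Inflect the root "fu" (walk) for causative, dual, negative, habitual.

fihne

Attach aspect habitual -ih → fuih.
voice = causative: zero marking, form stays fuih.
Attach number dual -n → fuihn.
Attach polarity negative -e → fuihne.
Apply vowel deletion: fuihne → fihne.
Nasal assimilation: no change.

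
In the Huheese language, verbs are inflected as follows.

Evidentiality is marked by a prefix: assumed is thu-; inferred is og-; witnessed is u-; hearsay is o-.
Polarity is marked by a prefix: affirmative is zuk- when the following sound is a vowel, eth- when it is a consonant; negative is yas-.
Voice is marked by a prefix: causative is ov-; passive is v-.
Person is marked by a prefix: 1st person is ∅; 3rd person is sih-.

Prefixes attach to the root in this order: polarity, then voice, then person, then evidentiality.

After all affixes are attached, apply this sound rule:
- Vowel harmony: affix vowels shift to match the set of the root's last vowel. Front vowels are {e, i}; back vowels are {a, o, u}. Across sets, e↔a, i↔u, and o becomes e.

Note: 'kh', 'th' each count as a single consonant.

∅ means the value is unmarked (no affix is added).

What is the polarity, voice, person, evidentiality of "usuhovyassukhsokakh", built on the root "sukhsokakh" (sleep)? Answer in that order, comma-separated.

negative, causative, 3rd person, witnessed

Segment: u-sih-ov-yas-sukhsokakh.
polarity: yas- → negative.
voice: ov- → causative.
person: sih- → 3rd person.
evidentiality: u- → witnessed.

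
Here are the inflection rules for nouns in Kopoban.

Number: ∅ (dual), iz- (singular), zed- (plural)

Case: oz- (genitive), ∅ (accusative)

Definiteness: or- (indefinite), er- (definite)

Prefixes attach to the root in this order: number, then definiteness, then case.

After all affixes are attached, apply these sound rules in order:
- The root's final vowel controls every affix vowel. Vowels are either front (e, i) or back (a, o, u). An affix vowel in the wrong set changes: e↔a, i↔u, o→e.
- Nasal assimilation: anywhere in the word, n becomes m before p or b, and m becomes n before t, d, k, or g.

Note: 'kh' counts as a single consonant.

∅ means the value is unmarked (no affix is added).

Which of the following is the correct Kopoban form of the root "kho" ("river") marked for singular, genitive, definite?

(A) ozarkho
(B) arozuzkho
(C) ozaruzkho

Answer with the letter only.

Attach number singular iz- → izkho.
Attach definiteness definite er- → erizkho.
Attach case genitive oz- → ozerizkho.
Apply vowel harmony: ozerizkho → ozaruzkho.
Nasal assimilation: no change.
So the correct form is ozaruzkho, option (C).
(B) arozuzkho is wrong: it has the affixes in the wrong order.
(A) ozarkho is wrong: it uses dual instead of singular for number.

C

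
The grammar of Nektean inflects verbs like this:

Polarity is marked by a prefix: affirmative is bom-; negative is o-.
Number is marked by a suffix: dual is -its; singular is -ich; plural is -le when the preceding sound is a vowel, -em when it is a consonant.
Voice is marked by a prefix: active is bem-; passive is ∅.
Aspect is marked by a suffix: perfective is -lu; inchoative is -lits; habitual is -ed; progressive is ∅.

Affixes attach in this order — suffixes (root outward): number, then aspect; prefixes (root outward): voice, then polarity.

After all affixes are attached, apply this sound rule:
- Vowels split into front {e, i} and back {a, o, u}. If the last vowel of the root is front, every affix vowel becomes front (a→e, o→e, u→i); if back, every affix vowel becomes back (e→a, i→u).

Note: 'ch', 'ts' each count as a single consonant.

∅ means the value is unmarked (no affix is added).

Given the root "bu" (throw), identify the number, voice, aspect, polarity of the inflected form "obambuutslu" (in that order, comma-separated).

dual, active, perfective, negative

Segment: o-bem-bu-its-lu.
number: -its → dual.
voice: bem- → active.
aspect: -lu → perfective.
polarity: o- → negative.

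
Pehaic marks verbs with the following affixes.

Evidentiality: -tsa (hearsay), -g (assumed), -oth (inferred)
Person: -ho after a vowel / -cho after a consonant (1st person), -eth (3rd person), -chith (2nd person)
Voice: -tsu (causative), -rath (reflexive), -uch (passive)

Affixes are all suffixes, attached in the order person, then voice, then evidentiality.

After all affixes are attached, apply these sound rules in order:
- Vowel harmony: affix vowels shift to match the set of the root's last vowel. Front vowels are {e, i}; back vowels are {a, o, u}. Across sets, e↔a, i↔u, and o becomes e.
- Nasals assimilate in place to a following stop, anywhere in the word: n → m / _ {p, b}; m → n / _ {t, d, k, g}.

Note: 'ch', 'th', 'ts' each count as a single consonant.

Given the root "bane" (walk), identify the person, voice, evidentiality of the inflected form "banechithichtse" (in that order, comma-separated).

Segment: bane-chith-uch-tsa.
person: -chith → 2nd person.
voice: -uch → passive.
evidentiality: -tsa → hearsay.

2nd person, passive, hearsay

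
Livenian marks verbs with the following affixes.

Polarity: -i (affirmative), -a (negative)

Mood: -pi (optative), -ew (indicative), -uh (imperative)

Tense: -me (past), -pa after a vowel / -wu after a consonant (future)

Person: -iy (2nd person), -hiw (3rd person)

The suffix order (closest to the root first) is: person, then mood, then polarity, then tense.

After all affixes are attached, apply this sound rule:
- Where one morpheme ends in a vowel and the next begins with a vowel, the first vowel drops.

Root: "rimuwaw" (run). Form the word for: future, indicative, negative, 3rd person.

rimuwawhiwewapa

Attach person 3rd person -hiw → rimuwawhiw.
Attach mood indicative -ew → rimuwawhiwew.
Attach polarity negative -a → rimuwawhiwewa.
Attach tense future -pa (after vowel 'a') → rimuwawhiwewapa.
Vowel deletion: no change.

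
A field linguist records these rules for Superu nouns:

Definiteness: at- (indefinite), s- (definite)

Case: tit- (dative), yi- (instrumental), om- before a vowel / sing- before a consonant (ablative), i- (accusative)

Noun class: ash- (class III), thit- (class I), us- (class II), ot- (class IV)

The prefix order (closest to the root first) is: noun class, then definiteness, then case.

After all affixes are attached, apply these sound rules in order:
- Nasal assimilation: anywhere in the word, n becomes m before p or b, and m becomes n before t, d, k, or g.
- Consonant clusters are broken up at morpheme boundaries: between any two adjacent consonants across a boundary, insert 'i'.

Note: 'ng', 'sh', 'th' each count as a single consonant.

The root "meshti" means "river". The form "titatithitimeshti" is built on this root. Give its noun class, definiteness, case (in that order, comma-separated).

Segment: tit-at-thit-meshti.
noun class: thit- → class I.
definiteness: at- → indefinite.
case: tit- → dative.

class I, indefinite, dative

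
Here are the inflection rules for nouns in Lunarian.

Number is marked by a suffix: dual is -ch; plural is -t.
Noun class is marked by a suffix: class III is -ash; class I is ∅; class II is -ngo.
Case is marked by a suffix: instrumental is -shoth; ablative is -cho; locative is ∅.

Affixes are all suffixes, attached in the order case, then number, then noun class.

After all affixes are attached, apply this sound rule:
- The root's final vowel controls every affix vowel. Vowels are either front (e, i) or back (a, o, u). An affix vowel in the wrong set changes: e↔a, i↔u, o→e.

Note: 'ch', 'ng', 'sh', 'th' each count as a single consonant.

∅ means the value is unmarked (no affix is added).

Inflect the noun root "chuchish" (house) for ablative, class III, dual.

chuchishchechesh

Attach case ablative -cho → chuchishcho.
Attach number dual -ch → chuchishchoch.
Attach noun class class III -ash → chuchishchochash.
Apply vowel harmony: chuchishchochash → chuchishchechesh.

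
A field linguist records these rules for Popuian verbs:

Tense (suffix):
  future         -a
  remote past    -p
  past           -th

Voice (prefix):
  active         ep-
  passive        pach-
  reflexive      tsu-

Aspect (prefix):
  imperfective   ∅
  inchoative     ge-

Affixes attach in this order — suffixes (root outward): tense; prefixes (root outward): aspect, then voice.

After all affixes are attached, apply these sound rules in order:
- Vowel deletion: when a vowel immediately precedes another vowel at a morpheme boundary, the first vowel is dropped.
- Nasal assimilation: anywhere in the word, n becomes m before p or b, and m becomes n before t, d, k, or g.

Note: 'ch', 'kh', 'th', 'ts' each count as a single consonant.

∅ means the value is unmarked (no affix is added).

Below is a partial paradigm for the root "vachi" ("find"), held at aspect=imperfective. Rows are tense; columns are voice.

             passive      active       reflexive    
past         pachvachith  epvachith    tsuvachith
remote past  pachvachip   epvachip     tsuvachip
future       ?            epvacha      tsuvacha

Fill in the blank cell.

pachvacha

Attach tense future -a → vachia.
aspect = imperfective: zero marking, form stays vachia.
Attach voice passive pach- → pachvachia.
Apply vowel deletion: pachvachia → pachvacha.
Nasal assimilation: no change.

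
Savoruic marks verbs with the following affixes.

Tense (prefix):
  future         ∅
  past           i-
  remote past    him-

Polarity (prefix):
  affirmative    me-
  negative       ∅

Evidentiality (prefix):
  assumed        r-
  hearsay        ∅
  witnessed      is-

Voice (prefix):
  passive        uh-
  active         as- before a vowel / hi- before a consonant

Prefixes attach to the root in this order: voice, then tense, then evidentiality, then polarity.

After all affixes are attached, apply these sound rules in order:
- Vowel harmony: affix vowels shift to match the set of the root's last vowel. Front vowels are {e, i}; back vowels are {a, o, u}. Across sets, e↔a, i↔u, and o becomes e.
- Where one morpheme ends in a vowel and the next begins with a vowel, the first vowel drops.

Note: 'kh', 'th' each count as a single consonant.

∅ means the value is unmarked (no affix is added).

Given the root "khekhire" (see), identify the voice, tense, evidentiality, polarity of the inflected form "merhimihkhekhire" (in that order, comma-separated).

Segment: me-r-him-uh-khekhire.
voice: uh- → passive.
tense: him- → remote past.
evidentiality: r- → assumed.
polarity: me- → affirmative.

passive, remote past, assumed, affirmative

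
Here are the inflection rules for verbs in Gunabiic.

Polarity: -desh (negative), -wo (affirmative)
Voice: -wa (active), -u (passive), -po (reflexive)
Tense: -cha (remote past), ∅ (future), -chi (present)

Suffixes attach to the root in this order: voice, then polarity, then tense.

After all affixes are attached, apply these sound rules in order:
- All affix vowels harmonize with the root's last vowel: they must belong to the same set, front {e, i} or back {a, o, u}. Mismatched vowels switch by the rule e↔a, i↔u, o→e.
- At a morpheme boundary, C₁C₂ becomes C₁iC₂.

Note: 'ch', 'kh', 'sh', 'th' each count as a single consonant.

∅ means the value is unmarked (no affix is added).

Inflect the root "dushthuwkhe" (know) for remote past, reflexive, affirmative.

Attach voice reflexive -po → dushthuwkhepo.
Attach polarity affirmative -wo → dushthuwkhepowo.
Attach tense remote past -cha → dushthuwkhepowocha.
Apply vowel harmony: dushthuwkhepowocha → dushthuwkhepeweche.
Epenthesis: no change.

dushthuwkhepeweche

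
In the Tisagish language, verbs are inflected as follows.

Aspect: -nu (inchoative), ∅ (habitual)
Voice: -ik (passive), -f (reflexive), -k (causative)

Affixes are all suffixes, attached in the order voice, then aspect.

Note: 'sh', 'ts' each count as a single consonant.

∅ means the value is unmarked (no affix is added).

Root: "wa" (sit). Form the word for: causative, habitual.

wak

Attach voice causative -k → wak.
aspect = habitual: zero marking, form stays wak.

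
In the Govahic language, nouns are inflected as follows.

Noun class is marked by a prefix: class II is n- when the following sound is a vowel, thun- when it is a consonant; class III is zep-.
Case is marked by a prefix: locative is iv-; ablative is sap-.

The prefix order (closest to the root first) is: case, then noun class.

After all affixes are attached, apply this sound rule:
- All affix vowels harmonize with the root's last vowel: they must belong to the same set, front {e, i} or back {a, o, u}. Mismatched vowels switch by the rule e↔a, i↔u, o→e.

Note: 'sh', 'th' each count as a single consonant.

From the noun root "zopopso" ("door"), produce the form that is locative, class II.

nuvzopopso

Attach case locative iv- → ivzopopso.
Attach noun class class II n- (before vowel 'i') → nivzopopso.
Apply vowel harmony: nivzopopso → nuvzopopso.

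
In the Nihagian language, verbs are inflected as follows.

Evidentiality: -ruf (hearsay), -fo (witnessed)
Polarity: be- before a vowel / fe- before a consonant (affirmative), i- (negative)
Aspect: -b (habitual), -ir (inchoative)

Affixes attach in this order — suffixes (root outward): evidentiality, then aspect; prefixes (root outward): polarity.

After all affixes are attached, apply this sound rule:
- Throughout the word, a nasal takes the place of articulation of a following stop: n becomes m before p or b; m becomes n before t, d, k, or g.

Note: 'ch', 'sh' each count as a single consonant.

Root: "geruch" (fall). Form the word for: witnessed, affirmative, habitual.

fegeruchfob

Attach polarity affirmative fe- (before consonant 'g') → fegeruch.
Attach evidentiality witnessed -fo → fegeruchfo.
Attach aspect habitual -b → fegeruchfob.
Nasal assimilation: no change.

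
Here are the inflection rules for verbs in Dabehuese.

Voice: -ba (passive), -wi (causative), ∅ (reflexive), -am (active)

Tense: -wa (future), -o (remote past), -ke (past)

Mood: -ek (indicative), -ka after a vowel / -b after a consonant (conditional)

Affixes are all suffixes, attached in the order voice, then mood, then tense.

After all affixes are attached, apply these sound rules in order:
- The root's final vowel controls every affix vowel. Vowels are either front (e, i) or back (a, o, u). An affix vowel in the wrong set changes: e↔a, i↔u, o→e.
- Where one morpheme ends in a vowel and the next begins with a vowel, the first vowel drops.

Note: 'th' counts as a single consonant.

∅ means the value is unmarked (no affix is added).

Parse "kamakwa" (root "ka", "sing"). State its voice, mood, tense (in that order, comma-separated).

active, indicative, future

Segment: ka-am-ek-wa.
voice: -am → active.
mood: -ek → indicative.
tense: -wa → future.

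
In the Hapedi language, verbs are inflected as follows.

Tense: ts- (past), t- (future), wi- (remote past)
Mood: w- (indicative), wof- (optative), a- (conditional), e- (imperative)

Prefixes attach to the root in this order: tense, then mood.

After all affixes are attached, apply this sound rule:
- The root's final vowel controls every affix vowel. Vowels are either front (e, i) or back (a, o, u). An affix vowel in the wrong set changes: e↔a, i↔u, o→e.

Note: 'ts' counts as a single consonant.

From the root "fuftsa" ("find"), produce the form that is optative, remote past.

Attach tense remote past wi- → wifuftsa.
Attach mood optative wof- → wofwifuftsa.
Apply vowel harmony: wofwifuftsa → wofwufuftsa.

wofwufuftsa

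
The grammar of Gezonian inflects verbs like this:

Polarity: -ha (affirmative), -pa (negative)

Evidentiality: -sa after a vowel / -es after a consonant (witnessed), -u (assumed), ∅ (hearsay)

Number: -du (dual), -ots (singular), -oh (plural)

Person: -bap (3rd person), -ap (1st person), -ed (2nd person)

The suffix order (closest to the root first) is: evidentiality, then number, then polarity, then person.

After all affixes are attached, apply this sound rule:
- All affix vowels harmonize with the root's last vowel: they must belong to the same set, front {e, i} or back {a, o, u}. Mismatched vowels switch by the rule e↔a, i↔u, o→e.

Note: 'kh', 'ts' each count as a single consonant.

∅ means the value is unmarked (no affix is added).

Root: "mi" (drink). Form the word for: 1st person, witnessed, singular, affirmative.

miseetsheep

Attach evidentiality witnessed -sa (after vowel 'i') → misa.
Attach number singular -ots → misaots.
Attach polarity affirmative -ha → misaotsha.
Attach person 1st person -ap → misaotshaap.
Apply vowel harmony: misaotshaap → miseetsheep.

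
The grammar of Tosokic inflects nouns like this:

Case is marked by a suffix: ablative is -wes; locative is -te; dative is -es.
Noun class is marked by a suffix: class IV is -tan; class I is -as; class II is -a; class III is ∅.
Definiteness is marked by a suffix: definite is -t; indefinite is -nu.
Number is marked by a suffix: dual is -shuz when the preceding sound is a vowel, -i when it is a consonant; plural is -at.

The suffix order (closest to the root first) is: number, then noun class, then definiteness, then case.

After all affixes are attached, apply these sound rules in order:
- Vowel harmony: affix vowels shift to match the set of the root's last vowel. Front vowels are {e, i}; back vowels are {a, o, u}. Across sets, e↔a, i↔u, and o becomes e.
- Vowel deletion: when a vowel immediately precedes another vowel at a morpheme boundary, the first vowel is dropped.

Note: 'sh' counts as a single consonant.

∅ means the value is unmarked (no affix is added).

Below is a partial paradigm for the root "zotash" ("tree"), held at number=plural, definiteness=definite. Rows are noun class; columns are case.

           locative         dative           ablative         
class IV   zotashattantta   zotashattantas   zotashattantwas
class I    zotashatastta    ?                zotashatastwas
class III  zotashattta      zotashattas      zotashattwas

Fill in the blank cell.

Attach number plural -at → zotashat.
Attach noun class class I -as → zotashatas.
Attach definiteness definite -t → zotashatast.
Attach case dative -es → zotashatastes.
Apply vowel harmony: zotashatastes → zotashatastas.
Vowel deletion: no change.

zotashatastas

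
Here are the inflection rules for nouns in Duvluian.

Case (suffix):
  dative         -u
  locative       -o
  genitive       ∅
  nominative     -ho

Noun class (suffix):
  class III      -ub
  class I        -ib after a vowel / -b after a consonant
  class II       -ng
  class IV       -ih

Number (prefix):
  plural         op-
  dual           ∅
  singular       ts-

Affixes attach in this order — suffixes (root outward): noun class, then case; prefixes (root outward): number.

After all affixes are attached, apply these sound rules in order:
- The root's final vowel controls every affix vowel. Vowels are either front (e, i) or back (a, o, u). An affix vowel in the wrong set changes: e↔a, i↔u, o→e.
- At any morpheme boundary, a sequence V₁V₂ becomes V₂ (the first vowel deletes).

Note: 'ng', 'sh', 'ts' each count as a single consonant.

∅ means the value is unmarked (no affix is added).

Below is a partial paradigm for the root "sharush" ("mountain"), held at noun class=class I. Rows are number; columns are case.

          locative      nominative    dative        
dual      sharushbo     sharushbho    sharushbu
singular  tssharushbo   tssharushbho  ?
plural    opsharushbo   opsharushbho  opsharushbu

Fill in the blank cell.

Attach number singular ts- → tssharush.
Attach noun class class I -b (after consonant 'sh') → tssharushb.
Attach case dative -u → tssharushbu.
Vowel harmony: no change.
Vowel deletion: no change.

tssharushbu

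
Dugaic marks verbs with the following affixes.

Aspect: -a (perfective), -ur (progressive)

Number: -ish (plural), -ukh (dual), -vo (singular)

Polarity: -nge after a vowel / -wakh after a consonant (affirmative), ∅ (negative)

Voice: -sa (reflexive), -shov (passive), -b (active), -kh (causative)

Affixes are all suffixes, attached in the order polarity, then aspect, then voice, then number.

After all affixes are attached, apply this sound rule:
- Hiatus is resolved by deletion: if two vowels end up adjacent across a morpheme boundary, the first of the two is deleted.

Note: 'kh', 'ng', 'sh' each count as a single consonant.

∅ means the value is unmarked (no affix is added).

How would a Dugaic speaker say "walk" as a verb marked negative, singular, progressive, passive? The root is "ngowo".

ngowurshovvo

polarity = negative: zero marking, form stays ngowo.
Attach aspect progressive -ur → ngowour.
Attach voice passive -shov → ngowourshov.
Attach number singular -vo → ngowourshovvo.
Apply vowel deletion: ngowourshovvo → ngowurshovvo.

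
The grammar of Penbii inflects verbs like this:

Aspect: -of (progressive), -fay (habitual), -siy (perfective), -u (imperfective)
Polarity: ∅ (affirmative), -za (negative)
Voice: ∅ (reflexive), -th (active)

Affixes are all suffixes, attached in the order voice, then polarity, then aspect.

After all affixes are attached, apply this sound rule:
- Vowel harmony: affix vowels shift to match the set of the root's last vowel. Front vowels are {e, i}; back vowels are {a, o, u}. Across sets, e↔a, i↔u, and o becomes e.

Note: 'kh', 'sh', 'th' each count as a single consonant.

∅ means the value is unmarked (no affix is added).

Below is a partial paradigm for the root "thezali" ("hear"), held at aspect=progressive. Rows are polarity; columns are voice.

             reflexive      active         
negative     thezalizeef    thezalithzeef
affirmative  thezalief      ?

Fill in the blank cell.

thezalithef

Attach voice active -th → thezalith.
polarity = affirmative: zero marking, form stays thezalith.
Attach aspect progressive -of → thezalithof.
Apply vowel harmony: thezalithof → thezalithef.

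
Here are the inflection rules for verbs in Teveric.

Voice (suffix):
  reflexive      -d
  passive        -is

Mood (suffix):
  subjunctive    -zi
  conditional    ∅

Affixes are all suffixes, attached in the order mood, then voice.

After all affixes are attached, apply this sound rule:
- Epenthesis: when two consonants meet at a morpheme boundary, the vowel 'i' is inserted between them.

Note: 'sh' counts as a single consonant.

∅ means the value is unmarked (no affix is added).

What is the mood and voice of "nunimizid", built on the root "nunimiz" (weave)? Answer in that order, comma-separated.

Segment: nunimiz-d.
mood: ∅ → conditional.
voice: -d → reflexive.

conditional, reflexive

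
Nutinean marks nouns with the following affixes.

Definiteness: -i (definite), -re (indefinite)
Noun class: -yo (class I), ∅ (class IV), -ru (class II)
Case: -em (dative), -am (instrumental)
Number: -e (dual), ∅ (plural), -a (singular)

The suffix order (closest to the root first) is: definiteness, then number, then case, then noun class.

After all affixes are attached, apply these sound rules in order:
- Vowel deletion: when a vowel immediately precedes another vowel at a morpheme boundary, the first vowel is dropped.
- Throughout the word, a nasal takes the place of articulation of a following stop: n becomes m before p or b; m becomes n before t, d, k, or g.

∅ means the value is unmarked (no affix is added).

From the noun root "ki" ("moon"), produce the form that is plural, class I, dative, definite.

kemyo

Attach definiteness definite -i → kii.
number = plural: zero marking, form stays kii.
Attach case dative -em → kiiem.
Attach noun class class I -yo → kiiemyo.
Apply vowel deletion: kiiemyo → kemyo.
Nasal assimilation: no change.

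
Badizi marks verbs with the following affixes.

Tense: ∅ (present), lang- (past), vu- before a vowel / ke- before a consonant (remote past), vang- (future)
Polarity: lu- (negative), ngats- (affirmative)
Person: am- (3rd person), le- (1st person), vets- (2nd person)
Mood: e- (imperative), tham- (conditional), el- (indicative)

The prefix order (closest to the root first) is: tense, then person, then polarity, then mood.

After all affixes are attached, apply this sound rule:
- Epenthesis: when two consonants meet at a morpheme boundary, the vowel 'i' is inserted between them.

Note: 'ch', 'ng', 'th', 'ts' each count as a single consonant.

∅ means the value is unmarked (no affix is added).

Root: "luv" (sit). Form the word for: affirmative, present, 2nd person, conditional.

tense = present: zero marking, form stays luv.
Attach person 2nd person vets- → vetsluv.
Attach polarity affirmative ngats- → ngatsvetsluv.
Attach mood conditional tham- → thamngatsvetsluv.
Apply epenthesis: thamngatsvetsluv → thamingatsivetsiluv.

thamingatsivetsiluv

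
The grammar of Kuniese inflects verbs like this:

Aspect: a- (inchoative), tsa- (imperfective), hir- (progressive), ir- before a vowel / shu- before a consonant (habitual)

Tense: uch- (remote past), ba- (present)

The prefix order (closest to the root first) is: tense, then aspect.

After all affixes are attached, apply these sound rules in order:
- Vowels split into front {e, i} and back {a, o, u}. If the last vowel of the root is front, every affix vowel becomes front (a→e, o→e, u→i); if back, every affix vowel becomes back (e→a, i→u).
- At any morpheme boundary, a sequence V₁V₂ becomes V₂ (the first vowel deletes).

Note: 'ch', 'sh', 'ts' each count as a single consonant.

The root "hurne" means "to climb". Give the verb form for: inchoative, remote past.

ichhurne

Attach tense remote past uch- → uchhurne.
Attach aspect inchoative a- → auchhurne.
Apply vowel harmony: auchhurne → eichhurne.
Apply vowel deletion: eichhurne → ichhurne.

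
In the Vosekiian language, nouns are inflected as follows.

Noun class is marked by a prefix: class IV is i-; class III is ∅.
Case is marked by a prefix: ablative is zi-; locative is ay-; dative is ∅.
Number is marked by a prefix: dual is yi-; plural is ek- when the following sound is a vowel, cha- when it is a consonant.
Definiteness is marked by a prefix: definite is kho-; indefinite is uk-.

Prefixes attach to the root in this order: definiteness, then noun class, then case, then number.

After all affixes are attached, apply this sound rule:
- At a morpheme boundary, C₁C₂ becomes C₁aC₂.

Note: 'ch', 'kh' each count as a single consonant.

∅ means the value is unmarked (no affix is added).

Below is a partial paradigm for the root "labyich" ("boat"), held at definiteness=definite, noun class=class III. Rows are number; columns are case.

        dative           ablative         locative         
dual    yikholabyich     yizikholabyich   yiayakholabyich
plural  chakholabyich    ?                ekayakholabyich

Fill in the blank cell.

chazikholabyich

Attach definiteness definite kho- → kholabyich.
noun class = class III: zero marking, form stays kholabyich.
Attach case ablative zi- → zikholabyich.
Attach number plural cha- (before consonant 'z') → chazikholabyich.
Epenthesis: no change.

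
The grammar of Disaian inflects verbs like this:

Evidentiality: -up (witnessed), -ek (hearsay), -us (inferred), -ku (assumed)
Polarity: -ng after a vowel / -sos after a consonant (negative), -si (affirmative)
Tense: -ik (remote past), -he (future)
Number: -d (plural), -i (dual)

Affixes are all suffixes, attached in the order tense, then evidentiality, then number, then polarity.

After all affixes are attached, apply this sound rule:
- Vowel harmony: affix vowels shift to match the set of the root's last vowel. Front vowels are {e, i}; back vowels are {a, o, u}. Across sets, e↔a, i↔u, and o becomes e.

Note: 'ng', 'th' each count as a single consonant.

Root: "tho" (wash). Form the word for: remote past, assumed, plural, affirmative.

Attach tense remote past -ik → thoik.
Attach evidentiality assumed -ku → thoikku.
Attach number plural -d → thoikkud.
Attach polarity affirmative -si → thoikkudsi.
Apply vowel harmony: thoikkudsi → thoukkudsu.

thoukkudsu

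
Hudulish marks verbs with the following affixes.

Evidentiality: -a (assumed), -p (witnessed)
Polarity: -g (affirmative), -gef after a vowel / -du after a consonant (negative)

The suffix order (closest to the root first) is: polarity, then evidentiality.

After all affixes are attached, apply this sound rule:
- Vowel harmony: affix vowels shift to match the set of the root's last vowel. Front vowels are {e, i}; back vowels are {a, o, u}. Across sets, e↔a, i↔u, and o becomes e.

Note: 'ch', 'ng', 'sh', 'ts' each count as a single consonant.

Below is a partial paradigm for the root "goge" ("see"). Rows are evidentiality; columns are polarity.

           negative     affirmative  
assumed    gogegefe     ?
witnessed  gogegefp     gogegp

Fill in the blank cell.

gogege

Attach polarity affirmative -g → gogeg.
Attach evidentiality assumed -a → gogega.
Apply vowel harmony: gogega → gogege.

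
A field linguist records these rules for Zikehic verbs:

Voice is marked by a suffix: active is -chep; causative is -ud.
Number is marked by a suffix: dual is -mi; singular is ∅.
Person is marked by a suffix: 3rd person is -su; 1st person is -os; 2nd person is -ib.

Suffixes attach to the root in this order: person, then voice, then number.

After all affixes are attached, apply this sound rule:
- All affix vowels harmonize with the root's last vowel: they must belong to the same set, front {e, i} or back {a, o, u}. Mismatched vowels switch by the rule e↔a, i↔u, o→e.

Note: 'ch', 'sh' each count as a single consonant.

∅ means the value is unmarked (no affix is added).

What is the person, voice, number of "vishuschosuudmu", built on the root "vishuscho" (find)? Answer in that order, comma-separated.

Segment: vishuscho-su-ud-mi.
person: -su → 3rd person.
voice: -ud → causative.
number: -mi → dual.

3rd person, causative, dual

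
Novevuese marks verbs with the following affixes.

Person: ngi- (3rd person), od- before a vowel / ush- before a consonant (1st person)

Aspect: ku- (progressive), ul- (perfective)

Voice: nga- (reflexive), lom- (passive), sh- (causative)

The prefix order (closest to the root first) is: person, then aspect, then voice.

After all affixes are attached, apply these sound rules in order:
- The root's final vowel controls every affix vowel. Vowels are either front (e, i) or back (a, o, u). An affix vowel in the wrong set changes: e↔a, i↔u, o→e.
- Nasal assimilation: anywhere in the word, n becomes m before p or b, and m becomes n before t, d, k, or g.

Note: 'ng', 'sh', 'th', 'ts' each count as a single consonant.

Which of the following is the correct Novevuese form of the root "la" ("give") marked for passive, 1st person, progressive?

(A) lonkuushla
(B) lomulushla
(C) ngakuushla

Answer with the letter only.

Attach person 1st person ush- (before consonant 'l') → ushla.
Attach aspect progressive ku- → kuushla.
Attach voice passive lom- → lomkuushla.
Vowel harmony: no change.
Apply nasal assimilation: lomkuushla → lonkuushla.
So the correct form is lonkuushla, option (A).
(B) lomulushla is wrong: it uses perfective instead of progressive for aspect.
(C) ngakuushla is wrong: it uses reflexive instead of passive for voice.

A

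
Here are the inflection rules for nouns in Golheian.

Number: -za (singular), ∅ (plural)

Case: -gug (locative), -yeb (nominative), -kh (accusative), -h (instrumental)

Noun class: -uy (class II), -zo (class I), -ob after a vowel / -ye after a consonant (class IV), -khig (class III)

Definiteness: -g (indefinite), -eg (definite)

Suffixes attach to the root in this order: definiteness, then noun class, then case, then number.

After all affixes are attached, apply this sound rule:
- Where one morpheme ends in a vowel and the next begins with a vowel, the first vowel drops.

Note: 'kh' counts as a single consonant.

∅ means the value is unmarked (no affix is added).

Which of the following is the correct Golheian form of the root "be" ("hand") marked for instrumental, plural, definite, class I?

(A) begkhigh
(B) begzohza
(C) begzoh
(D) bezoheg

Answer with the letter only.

C

Attach definiteness definite -eg → beeg.
Attach noun class class I -zo → beegzo.
Attach case instrumental -h → beegzoh.
number = plural: zero marking, form stays beegzoh.
Apply vowel deletion: beegzoh → begzoh.
So the correct form is begzoh, option (C).
(D) bezoheg is wrong: it has the affixes in the wrong order.
(B) begzohza is wrong: it uses singular instead of plural for number.
(A) begkhigh is wrong: it uses class III instead of class I for noun class.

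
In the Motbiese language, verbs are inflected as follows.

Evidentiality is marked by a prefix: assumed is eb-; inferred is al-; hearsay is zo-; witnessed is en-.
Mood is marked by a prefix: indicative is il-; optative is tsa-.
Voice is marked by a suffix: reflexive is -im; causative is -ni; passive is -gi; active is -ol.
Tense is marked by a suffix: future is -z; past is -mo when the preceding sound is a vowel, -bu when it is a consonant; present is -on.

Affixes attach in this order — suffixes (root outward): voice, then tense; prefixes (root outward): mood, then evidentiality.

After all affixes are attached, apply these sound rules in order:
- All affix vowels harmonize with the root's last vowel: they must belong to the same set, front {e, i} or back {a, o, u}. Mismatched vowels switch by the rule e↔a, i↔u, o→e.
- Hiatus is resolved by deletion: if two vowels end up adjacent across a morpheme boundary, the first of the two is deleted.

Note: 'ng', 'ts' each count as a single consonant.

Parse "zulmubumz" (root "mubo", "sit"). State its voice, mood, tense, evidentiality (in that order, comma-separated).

Segment: zo-il-mubo-im-z.
voice: -im → reflexive.
mood: il- → indicative.
tense: -z → future.
evidentiality: zo- → hearsay.

reflexive, indicative, future, hearsay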